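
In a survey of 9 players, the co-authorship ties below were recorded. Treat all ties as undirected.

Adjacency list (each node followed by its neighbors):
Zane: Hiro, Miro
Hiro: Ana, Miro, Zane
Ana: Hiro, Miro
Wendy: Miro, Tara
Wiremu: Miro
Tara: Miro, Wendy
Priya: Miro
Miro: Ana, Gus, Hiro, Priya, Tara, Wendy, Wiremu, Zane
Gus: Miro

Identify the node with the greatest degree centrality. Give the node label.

Miro

Degrees — Ana:2, Gus:1, Hiro:3, Miro:8, Priya:1, Tara:2, Wendy:2, Wiremu:1, Zane:2.
The maximum is 8, attained only by Miro.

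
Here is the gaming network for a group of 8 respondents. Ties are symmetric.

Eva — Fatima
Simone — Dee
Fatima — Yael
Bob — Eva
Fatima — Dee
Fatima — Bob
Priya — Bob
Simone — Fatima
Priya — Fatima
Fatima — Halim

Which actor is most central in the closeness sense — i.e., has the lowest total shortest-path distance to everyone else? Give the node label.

Farness (sum of distances to all others) for each node — Bob:11, Dee:12, Eva:12, Fatima:7, Halim:13, Priya:12, Simone:12, Yael:13.
The smallest farness is 7, for Fatima, so Fatima has the highest closeness.

Fatima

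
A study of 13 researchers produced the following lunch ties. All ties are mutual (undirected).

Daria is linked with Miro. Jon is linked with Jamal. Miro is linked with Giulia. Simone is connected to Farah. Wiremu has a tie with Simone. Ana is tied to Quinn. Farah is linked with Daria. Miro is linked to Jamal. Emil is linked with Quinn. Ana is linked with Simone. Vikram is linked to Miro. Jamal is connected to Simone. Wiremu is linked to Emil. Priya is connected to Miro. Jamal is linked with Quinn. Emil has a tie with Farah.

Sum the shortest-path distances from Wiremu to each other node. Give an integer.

Distances from Wiremu: Ana:2, Daria:3, Emil:1, Farah:2, Giulia:4, Jamal:2, Jon:3, Miro:3, Priya:4, Quinn:2, Simone:1, Vikram:4.
Sum = 2 + 3 + 1 + 2 + 4 + 2 + 3 + 3 + 4 + 2 + 1 + 4 = 31.

31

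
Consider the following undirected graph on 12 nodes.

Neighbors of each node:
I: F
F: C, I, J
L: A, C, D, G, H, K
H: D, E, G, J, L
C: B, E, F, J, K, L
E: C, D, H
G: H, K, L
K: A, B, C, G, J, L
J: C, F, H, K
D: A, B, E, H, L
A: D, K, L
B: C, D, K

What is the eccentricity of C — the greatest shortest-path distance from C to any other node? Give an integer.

Distances from C: A:2, B:1, D:2, E:1, F:1, G:2, H:2, I:2, J:1, K:1, L:1.
The largest is 2 (to D, H, I, G, and A), so the eccentricity of C is 2.

2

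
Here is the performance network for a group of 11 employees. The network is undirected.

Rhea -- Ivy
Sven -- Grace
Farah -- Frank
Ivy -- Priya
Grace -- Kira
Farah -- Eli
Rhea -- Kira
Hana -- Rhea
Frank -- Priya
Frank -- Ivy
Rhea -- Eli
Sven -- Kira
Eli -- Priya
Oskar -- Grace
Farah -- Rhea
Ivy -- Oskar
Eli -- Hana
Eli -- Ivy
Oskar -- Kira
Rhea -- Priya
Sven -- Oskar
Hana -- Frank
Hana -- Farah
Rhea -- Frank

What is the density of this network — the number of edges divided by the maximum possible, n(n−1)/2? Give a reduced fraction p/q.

24/55

There are 24 edges and 11 nodes, so the maximum possible is C(11,2) = 55.
Density = 24/55.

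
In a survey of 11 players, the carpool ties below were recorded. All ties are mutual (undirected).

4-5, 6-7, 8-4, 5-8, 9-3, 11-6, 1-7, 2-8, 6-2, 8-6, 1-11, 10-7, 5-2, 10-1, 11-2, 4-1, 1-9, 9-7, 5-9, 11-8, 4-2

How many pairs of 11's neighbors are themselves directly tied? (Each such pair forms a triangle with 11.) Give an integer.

11's neighbors: 1, 2, 6, and 8.
Neighbor pairs that are themselves tied: 11–2–6; 11–2–8; 11–6–8. Each forms one triangle with 11, for 3 in total.

3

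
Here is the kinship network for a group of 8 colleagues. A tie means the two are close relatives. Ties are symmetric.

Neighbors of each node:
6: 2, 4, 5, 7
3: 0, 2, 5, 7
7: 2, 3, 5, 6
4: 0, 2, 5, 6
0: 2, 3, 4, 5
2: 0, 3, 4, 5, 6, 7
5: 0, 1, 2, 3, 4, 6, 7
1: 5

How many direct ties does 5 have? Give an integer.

5 is directly tied to 0, 1, 2, 3, 4, 6, and 7. That is 7 neighbors, so the degree of 5 is 7.

7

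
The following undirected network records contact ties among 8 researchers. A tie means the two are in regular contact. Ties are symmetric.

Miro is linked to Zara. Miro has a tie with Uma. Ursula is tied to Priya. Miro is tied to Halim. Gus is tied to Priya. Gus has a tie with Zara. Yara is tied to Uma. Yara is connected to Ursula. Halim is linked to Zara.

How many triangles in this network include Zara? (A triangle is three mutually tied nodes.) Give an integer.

1

Zara's neighbors: Gus, Halim, and Miro.
Neighbor pairs that are themselves tied: Zara–Halim–Miro. Each forms one triangle with Zara, for 1 in total.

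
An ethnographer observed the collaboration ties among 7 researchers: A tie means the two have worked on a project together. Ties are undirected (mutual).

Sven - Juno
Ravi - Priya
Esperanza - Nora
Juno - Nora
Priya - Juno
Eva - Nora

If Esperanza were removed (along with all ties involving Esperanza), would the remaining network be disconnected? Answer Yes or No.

Even without Esperanza, every remaining node can still reach every other (the residual graph is connected), so Esperanza is not a cut vertex.

No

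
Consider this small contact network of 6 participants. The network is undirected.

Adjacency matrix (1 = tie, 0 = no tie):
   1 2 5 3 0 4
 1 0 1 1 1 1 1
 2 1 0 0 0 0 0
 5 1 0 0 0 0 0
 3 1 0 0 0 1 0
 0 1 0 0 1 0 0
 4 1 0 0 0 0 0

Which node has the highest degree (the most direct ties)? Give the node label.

Degrees — 0:2, 1:5, 2:1, 3:2, 4:1, 5:1.
The maximum is 5, attained only by 1.

1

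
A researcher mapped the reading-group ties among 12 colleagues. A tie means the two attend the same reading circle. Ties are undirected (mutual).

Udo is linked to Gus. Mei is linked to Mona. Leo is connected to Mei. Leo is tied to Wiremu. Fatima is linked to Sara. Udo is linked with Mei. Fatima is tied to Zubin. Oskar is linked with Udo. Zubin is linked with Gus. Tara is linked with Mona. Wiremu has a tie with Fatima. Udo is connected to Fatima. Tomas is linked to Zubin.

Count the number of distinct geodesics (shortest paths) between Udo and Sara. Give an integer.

The shortest distance is 2, and the only length-2 path is Udo–Fatima–Sara. So there is exactly 1 shortest path.

1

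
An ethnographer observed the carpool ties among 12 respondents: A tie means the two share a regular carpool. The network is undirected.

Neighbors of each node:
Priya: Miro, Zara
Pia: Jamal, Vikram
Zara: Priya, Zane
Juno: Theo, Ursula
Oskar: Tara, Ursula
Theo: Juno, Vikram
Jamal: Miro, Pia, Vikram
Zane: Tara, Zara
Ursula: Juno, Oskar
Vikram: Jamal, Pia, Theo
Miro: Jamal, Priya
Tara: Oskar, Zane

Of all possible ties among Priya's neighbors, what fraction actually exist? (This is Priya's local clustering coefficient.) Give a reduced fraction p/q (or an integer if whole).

0

Priya's neighbors: Miro and Zara (k = 2).
Possible neighbor pairs: C(2,2) = 1. Edges among them: none → e = 0.
Clustering(Priya) = 0/1.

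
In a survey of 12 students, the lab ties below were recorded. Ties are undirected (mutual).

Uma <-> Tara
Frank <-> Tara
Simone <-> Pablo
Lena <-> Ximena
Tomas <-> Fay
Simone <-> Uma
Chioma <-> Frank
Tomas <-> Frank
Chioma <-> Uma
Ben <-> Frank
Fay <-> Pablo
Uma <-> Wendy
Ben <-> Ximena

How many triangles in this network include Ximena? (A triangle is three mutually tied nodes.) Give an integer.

Ximena's neighbors are Ben and Lena, but none of them are tied to each other, so no triangle contains Ximena.

0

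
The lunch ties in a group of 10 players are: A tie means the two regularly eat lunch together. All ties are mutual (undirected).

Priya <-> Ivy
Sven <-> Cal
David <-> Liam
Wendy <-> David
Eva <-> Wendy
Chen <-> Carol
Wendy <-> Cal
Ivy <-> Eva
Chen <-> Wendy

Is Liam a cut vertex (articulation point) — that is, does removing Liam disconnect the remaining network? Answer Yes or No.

Even without Liam, every remaining node can still reach every other (the residual graph is connected), so Liam is not a cut vertex.

No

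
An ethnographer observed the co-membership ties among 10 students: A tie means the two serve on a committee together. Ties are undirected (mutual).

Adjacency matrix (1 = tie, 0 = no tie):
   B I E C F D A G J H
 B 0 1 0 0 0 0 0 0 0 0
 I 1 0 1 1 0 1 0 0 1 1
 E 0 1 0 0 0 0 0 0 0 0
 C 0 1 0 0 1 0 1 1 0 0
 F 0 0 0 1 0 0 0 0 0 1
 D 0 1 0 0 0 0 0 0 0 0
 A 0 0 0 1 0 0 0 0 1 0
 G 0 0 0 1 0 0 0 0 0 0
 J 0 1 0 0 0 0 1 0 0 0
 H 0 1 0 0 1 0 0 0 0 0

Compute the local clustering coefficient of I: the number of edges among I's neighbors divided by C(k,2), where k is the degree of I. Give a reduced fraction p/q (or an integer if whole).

0

I's neighbors: B, C, D, E, H, and J (k = 6).
Possible neighbor pairs: C(6,2) = 15. Edges among them: none → e = 0.
Clustering(I) = 0/15 = 0.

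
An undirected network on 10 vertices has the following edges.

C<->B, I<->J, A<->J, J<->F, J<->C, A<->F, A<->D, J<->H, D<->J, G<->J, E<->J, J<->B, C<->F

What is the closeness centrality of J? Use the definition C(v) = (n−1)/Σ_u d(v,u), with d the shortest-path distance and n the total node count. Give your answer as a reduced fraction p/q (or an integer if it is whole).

1

Distances from J: A:1, B:1, C:1, D:1, E:1, F:1, G:1, H:1, I:1. Sum = 9.
n = 10, so closeness = 9/9 = 1.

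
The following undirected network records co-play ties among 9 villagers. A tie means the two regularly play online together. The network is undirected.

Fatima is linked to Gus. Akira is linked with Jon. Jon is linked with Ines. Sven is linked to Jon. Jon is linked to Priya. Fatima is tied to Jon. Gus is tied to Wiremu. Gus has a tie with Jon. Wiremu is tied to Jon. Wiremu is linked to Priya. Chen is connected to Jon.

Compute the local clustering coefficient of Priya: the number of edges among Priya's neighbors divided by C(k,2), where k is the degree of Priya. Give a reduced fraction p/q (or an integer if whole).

Priya's neighbors: Jon and Wiremu (k = 2).
Possible neighbor pairs: C(2,2) = 1. Edges among them: Jon–Wiremu → e = 1.
Clustering(Priya) = 1/1.

1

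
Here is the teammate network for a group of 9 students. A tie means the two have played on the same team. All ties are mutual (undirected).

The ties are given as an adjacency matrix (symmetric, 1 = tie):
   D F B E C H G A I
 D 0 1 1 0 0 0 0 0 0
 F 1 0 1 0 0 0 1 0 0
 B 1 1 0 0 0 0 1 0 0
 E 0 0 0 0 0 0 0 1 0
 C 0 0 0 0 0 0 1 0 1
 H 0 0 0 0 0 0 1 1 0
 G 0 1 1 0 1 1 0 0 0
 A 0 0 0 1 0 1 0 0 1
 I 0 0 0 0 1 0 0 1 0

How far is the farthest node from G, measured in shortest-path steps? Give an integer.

Distances from G: A:2, B:1, C:1, D:2, E:3, F:1, H:1, I:2.
The largest is 3 (to E), so the eccentricity of G is 3.

3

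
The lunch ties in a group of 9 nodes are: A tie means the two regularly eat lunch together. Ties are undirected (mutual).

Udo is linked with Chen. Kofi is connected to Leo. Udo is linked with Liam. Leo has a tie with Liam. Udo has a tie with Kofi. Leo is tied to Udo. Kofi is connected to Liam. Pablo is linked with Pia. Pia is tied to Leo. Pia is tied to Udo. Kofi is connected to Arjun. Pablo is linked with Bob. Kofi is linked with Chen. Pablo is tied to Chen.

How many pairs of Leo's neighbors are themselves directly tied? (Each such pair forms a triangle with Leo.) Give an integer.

Leo's neighbors: Kofi, Liam, Pia, and Udo.
Neighbor pairs that are themselves tied: Leo–Kofi–Liam; Leo–Kofi–Udo; Leo–Liam–Udo; Leo–Pia–Udo. Each forms one triangle with Leo, for 4 in total.

4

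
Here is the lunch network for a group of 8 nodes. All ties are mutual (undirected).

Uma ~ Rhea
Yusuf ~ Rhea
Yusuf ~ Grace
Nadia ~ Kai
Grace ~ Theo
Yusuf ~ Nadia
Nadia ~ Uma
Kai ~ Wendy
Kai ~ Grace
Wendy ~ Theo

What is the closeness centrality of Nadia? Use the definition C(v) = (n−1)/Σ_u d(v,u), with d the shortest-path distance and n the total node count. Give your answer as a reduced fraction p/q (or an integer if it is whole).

7/12

Distances from Nadia: Grace:2, Kai:1, Rhea:2, Theo:3, Uma:1, Wendy:2, Yusuf:1. Sum = 12.
n = 8, so closeness = 7/12.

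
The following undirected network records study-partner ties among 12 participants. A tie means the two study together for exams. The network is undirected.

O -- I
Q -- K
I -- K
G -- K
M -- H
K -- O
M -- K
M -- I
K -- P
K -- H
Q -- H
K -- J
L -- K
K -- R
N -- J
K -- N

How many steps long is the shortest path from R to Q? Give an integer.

2

One shortest route is R – K – Q, which uses 2 edges, and R and Q are not directly tied, so nothing shorter exists. So d(R,Q) = 2.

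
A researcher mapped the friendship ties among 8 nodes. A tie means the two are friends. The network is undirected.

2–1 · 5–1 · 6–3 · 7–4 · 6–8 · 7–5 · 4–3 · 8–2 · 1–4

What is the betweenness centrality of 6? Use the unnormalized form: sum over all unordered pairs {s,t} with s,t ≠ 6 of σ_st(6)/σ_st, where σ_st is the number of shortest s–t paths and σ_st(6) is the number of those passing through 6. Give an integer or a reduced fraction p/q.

7/3

Pairs whose geodesics pass through 6 — 7–8: 1/3; 2–3: 1/2; 8–3: 1; 8–4: 1/2.
All other pairs contribute 0.
Summing the contributions gives betweenness(6) = 7/3.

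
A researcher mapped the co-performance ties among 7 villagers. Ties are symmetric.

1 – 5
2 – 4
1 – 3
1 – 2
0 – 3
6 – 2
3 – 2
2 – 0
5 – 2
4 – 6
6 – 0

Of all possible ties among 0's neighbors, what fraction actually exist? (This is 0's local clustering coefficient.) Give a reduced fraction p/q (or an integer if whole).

2/3

0's neighbors: 2, 3, and 6 (k = 3).
Possible neighbor pairs: C(3,2) = 3. Edges among them: 2–3, 2–6 → e = 2.
Clustering(0) = 2/3.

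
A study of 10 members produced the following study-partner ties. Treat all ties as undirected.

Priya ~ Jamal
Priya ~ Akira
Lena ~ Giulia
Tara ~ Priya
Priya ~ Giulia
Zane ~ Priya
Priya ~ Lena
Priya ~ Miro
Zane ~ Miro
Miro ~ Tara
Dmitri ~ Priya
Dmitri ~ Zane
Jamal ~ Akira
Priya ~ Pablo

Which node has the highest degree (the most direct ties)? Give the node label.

Degrees — Akira:2, Dmitri:2, Giulia:2, Jamal:2, Lena:2, Miro:3, Pablo:1, Priya:9, Tara:2, Zane:3.
The maximum is 9, attained only by Priya.

Priya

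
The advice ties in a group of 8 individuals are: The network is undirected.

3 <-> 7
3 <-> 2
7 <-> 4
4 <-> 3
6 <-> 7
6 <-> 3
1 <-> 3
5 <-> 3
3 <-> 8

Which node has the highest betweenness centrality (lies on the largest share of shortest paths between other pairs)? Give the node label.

Unnormalized betweenness of each node: 1:0, 2:0, 3:37/2, 4:0, 5:0, 6:0, 7:1/2, 8:0.
3 has the largest value, 37/2, making it the main broker — the node through which the most shortest paths run.

3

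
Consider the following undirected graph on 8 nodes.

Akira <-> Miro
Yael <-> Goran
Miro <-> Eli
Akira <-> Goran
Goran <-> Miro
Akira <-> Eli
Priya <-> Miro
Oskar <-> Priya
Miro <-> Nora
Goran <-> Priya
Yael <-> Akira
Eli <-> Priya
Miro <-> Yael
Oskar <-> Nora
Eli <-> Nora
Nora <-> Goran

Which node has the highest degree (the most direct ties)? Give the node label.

Miro

Degrees — Akira:4, Eli:4, Goran:5, Miro:6, Nora:4, Oskar:2, Priya:4, Yael:3.
The maximum is 6, attained only by Miro.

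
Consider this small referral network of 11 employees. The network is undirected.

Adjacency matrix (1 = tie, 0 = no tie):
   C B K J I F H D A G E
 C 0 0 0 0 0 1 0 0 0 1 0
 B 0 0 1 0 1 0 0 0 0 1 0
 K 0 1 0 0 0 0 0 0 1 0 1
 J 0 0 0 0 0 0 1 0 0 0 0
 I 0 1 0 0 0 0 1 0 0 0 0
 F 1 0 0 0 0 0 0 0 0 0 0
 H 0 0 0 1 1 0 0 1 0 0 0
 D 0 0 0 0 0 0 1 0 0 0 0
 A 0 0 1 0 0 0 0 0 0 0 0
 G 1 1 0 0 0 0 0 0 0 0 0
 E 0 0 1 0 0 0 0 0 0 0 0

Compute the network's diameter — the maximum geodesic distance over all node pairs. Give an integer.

6

Eccentricity of each node (its greatest distance to any other): A:5, B:3, C:5, D:6, E:5, F:6, G:4, H:5, I:4, J:6, K:4.
The maximum eccentricity is 6, realized for instance by the pair J–F via J – H – I – B – G – C – F. So the diameter is 6.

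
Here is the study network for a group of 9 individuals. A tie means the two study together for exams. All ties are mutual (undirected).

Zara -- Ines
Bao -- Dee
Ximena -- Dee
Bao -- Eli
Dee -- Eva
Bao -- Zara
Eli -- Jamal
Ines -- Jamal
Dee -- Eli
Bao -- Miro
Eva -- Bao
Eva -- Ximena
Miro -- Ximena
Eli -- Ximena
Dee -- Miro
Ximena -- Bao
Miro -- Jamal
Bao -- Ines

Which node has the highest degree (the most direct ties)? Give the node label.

Bao

Degrees — Bao:7, Dee:5, Eli:4, Eva:3, Ines:3, Jamal:3, Miro:4, Ximena:5, Zara:2.
The maximum is 7, attained only by Bao.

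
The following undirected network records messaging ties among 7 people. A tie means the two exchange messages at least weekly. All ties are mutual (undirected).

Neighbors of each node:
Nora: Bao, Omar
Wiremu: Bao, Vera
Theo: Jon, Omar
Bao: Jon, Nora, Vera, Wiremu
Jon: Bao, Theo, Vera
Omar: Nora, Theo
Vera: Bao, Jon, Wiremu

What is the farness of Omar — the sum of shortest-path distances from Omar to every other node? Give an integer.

Distances from Omar: Bao:2, Jon:2, Nora:1, Theo:1, Vera:3, Wiremu:3.
Sum = 2 + 2 + 1 + 1 + 3 + 3 = 12.

12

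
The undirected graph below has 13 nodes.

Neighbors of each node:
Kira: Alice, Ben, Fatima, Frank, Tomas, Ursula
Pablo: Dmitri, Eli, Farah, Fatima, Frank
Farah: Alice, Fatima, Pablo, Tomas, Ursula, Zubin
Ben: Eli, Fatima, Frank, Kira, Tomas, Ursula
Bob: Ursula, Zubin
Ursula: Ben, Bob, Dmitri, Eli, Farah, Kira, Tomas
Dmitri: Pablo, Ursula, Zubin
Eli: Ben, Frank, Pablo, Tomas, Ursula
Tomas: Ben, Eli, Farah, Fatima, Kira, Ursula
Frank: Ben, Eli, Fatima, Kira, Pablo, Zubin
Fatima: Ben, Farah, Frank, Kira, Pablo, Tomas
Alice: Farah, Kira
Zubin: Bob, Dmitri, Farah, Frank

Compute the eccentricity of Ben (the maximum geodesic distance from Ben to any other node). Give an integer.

2

Distances from Ben: Alice:2, Bob:2, Dmitri:2, Eli:1, Farah:2, Fatima:1, Frank:1, Kira:1, Pablo:2, Tomas:1, Ursula:1, Zubin:2.
The largest is 2 (to Alice, Pablo, Farah, Dmitri, Bob, and Zubin), so the eccentricity of Ben is 2.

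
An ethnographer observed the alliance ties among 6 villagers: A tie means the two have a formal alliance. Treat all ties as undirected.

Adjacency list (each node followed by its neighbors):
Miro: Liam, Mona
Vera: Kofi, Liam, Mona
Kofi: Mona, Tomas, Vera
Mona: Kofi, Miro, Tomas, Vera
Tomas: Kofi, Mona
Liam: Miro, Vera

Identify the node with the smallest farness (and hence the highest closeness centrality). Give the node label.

Farness (sum of distances to all others) for each node — Kofi:7, Liam:9, Miro:8, Mona:6, Tomas:9, Vera:7.
The smallest farness is 6, for Mona, so Mona has the highest closeness.

Mona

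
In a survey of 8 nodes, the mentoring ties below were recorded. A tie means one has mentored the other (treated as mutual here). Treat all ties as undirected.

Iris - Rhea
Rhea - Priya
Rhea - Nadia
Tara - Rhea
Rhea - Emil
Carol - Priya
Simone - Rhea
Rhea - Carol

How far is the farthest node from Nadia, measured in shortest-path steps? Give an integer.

Distances from Nadia: Carol:2, Emil:2, Iris:2, Priya:2, Rhea:1, Simone:2, Tara:2.
The largest is 2 (to Priya, Emil, Iris, Tara, Carol, and Simone), so the eccentricity of Nadia is 2.

2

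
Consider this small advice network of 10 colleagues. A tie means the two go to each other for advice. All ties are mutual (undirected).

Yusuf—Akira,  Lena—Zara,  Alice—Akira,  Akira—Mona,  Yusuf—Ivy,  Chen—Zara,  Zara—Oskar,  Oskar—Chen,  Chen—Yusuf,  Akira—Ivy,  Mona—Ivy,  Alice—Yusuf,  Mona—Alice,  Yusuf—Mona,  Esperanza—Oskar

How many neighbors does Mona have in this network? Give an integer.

4

Mona is directly tied to Akira, Alice, Ivy, and Yusuf. That is 4 neighbors, so the degree of Mona is 4.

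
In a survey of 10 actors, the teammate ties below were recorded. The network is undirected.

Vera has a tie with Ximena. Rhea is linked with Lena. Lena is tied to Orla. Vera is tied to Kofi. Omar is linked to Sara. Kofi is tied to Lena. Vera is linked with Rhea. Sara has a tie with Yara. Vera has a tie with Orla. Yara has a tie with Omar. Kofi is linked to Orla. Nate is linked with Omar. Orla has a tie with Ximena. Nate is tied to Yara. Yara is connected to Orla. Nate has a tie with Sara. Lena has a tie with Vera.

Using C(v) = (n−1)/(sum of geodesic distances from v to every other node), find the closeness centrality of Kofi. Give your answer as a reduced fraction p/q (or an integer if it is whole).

Distances from Kofi: Lena:1, Nate:3, Omar:3, Orla:1, Rhea:2, Sara:3, Vera:1, Ximena:2, Yara:2. Sum = 18.
n = 10, so closeness = 9/18 = 1/2.

1/2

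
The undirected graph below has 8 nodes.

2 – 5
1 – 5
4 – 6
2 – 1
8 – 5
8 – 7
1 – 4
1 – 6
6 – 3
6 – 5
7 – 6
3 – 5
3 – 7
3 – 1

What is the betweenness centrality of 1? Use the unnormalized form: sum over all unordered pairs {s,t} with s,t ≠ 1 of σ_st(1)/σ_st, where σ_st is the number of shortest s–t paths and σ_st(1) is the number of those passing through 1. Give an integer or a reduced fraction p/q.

Pairs whose geodesics pass through 1 — 5–4: 1/2; 2–4: 1; 2–7: 2/5; 2–3: 1/2; 2–6: 1/2; 4–8: 1/3; 4–3: 1/2.
All other pairs contribute 0.
Summing the contributions gives betweenness(1) = 56/15.

56/15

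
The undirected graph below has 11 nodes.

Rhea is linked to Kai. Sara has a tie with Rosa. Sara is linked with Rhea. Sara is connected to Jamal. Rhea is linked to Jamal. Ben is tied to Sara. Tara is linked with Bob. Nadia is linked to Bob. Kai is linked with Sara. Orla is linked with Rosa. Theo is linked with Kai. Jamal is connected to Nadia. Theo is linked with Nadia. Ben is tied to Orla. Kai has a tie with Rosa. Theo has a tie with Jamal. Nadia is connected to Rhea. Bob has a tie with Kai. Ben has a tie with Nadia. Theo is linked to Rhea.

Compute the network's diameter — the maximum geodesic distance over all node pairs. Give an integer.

4

Eccentricity of each node (its greatest distance to any other): Ben:3, Bob:3, Jamal:3, Kai:2, Nadia:3, Orla:4, Rhea:3, Rosa:3, Sara:3, Tara:4, Theo:3.
The maximum eccentricity is 4, realized for instance by the pair Tara–Orla via Tara – Bob – Kai – Rosa – Orla. So the diameter is 4.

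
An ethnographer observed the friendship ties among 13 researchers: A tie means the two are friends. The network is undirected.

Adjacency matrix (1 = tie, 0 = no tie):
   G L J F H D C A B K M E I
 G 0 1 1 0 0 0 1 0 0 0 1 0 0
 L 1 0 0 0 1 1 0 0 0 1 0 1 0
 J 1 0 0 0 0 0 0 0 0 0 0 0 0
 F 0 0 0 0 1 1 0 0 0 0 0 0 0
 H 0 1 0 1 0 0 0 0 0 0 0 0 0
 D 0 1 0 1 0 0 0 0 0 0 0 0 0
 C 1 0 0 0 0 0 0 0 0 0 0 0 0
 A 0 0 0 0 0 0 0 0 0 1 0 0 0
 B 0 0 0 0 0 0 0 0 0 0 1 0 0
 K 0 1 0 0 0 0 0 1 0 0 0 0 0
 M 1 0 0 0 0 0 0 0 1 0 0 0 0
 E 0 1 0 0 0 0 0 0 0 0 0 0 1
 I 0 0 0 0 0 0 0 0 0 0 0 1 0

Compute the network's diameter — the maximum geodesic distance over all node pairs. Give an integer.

5

Eccentricity of each node (its greatest distance to any other): A:5, B:5, C:4, D:4, E:4, F:5, G:3, H:4, I:5, J:4, K:4, L:3, M:4.
The maximum eccentricity is 5, realized for instance by the pair F–B via F – H – L – G – M – B. So the diameter is 5.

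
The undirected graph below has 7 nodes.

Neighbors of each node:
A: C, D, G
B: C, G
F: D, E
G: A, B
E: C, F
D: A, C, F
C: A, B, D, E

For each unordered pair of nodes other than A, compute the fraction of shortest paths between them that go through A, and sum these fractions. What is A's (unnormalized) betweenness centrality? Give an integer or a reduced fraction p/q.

Pairs whose geodesics pass through A — C–G: 1/2; E–G: 1/2; F–G: 1; D–G: 1.
All other pairs contribute 0.
Summing the contributions gives betweenness(A) = 3.

3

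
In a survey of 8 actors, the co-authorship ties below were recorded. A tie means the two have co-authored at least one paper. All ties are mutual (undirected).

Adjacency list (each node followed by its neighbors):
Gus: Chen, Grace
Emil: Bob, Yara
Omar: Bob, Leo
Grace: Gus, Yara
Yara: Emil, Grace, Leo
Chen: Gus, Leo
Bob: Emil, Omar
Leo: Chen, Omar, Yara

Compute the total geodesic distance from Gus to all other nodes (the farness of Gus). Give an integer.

Distances from Gus: Bob:4, Chen:1, Emil:3, Grace:1, Leo:2, Omar:3, Yara:2.
Sum = 4 + 1 + 3 + 1 + 2 + 3 + 2 = 16.

16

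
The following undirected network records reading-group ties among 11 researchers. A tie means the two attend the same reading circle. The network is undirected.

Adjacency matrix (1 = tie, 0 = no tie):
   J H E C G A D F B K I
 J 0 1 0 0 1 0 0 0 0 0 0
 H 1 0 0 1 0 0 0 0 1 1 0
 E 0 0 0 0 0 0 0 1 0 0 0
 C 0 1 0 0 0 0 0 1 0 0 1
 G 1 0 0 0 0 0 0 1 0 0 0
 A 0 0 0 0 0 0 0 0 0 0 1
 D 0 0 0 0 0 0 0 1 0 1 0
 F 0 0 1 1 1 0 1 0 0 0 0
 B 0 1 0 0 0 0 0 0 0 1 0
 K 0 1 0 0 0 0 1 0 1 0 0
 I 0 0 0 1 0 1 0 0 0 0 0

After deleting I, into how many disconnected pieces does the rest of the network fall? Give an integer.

2

Without I, the remaining ties split the others into: {B, C, D, E, F, G, H, J, K}; {A}.
That's 2 separate components.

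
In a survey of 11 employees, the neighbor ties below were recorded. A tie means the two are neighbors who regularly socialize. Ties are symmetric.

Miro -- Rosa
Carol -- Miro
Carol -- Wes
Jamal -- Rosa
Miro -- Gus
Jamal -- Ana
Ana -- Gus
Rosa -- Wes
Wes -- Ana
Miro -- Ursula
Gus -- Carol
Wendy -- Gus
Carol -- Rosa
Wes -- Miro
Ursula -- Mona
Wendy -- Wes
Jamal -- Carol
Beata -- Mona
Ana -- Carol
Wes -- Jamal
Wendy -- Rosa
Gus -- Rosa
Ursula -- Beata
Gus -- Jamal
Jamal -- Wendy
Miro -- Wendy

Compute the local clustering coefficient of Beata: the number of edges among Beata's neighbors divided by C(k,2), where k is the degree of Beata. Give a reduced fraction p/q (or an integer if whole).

Beata's neighbors: Mona and Ursula (k = 2).
Possible neighbor pairs: C(2,2) = 1. Edges among them: Mona–Ursula → e = 1.
Clustering(Beata) = 1/1.

1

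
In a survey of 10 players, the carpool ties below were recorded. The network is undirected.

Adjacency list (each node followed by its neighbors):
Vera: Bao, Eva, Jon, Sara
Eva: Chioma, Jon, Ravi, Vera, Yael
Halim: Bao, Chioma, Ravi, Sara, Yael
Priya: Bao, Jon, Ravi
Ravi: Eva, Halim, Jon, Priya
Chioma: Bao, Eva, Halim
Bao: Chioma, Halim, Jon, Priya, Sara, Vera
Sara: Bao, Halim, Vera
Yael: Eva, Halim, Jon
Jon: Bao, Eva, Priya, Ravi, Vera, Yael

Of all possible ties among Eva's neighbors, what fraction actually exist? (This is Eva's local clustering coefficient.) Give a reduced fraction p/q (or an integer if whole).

Eva's neighbors: Chioma, Jon, Ravi, Vera, and Yael (k = 5).
Possible neighbor pairs: C(5,2) = 10. Edges among them: Jon–Ravi, Jon–Vera, Jon–Yael → e = 3.
Clustering(Eva) = 3/10.

3/10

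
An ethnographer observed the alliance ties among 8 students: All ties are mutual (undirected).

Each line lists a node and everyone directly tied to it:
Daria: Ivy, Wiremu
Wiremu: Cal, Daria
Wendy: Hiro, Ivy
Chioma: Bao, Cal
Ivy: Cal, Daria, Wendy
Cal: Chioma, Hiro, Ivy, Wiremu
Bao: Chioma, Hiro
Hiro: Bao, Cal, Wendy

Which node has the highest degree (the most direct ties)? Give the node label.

Cal

Degrees — Bao:2, Cal:4, Chioma:2, Daria:2, Hiro:3, Ivy:3, Wendy:2, Wiremu:2.
The maximum is 4, attained only by Cal.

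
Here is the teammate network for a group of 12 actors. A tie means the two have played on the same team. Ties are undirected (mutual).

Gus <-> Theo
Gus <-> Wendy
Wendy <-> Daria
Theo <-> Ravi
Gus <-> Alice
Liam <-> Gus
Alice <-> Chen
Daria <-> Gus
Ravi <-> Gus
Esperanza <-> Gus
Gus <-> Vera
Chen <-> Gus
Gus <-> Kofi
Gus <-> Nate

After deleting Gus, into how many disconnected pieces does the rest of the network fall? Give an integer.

8

Without Gus, the remaining ties split the others into: {Ravi, Theo}; {Esperanza}; {Nate}; {Kofi}; {Alice, Chen}; {Daria, Wendy}; {Liam}; {Vera}.
That's 8 separate components.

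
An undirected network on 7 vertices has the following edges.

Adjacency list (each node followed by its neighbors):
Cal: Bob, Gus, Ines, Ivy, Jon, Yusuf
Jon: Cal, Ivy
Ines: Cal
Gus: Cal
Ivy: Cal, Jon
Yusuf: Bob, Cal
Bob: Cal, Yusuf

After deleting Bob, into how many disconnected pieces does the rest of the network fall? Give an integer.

Bob's neighbors (Cal and Yusuf) remain reachable from one another through other ties, so the rest of the network stays in one piece.

1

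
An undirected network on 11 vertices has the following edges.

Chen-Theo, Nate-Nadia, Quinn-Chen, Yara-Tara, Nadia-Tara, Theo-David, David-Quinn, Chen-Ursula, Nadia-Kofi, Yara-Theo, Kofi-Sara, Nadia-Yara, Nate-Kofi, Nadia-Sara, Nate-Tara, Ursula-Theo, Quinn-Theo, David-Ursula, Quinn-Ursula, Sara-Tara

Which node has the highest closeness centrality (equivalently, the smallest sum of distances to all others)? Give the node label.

Yara

Farness (sum of distances to all others) for each node — Chen:25, David:25, Kofi:26, Nadia:19, Nate:26, Quinn:24, Sara:26, Tara:20, Theo:18, Ursula:24, Yara:17.
The smallest farness is 17, for Yara, so Yara has the highest closeness.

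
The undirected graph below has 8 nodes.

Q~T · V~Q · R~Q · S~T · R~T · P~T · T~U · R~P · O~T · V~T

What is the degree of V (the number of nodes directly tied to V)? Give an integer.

V is directly tied to Q and T. That is 2 neighbors, so the degree of V is 2.

2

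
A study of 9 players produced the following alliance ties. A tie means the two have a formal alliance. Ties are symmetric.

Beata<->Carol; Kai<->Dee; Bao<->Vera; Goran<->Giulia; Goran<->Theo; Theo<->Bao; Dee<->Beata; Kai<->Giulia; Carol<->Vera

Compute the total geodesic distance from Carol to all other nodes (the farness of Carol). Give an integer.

20

Distances from Carol: Bao:2, Beata:1, Dee:2, Giulia:4, Goran:4, Kai:3, Theo:3, Vera:1.
Sum = 2 + 1 + 2 + 4 + 4 + 3 + 3 + 1 = 20.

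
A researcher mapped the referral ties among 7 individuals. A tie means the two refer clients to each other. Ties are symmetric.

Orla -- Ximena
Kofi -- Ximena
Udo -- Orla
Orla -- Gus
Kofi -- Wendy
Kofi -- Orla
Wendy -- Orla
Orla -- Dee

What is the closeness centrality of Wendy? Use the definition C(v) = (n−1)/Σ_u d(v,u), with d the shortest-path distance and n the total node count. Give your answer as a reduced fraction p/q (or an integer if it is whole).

Distances from Wendy: Dee:2, Gus:2, Kofi:1, Orla:1, Udo:2, Ximena:2. Sum = 10.
n = 7, so closeness = 6/10 = 3/5.

3/5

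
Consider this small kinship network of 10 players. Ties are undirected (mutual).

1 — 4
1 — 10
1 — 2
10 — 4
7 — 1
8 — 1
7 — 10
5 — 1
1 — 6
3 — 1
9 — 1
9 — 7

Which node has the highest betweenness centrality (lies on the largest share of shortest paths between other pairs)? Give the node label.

Unnormalized betweenness of each node: 1:32, 2:0, 3:0, 4:0, 5:0, 6:0, 7:1/2, 8:0, 9:0, 10:1/2.
1 has the largest value, 32, making it the main broker — the node through which the most shortest paths run.

1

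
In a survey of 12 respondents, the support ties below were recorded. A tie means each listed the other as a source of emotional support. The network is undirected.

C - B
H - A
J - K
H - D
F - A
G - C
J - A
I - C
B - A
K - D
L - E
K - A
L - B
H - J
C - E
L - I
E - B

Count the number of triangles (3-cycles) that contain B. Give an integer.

B's neighbors: A, C, E, and L.
Neighbor pairs that are themselves tied: B–C–E; B–E–L. Each forms one triangle with B, for 2 in total.

2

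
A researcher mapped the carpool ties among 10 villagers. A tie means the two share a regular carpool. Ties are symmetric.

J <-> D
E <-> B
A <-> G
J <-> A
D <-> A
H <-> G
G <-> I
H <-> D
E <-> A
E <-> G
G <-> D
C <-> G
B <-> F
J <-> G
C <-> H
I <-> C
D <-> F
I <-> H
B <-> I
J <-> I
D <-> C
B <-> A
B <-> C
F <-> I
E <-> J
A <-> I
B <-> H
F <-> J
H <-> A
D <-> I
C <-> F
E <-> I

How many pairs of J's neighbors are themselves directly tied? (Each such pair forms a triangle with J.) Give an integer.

11

J's neighbors: A, D, E, F, G, and I.
Neighbor pairs that are themselves tied: J–A–D; J–A–E; J–A–G; J–A–I; J–D–F; J–D–G; J–D–I; J–E–G; J–E–I; J–F–I; J–G–I. Each forms one triangle with J, for 11 in total.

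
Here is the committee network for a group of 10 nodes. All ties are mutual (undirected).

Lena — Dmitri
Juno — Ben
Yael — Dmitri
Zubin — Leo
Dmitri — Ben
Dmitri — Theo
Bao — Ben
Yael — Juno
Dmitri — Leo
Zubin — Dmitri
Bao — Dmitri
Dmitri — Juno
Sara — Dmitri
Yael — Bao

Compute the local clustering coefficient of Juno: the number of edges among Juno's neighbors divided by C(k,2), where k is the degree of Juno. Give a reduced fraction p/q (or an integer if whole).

Juno's neighbors: Ben, Dmitri, and Yael (k = 3).
Possible neighbor pairs: C(3,2) = 3. Edges among them: Ben–Dmitri, Dmitri–Yael → e = 2.
Clustering(Juno) = 2/3.

2/3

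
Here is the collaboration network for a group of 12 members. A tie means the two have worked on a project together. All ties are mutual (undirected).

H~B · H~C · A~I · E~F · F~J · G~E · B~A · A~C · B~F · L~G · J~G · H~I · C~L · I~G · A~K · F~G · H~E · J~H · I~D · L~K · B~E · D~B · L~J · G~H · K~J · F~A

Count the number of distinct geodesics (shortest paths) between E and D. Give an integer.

1

The shortest distance is 2, and the only length-2 path is E–B–D. So there is exactly 1 shortest path.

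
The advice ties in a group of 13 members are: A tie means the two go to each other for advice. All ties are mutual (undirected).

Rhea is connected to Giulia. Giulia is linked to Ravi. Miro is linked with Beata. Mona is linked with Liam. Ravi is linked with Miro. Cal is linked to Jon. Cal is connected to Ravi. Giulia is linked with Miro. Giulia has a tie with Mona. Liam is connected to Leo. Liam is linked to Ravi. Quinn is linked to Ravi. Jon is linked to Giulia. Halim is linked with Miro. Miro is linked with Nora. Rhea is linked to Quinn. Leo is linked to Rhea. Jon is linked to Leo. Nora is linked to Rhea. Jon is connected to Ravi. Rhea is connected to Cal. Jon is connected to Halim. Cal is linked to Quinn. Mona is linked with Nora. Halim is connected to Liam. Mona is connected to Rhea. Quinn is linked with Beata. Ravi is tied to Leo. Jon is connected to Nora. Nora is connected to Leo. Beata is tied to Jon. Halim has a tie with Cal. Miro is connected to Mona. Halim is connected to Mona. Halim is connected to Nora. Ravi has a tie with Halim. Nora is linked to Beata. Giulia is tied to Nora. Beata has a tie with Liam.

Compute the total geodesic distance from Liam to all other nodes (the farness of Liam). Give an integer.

19

Distances from Liam: Beata:1, Cal:2, Giulia:2, Halim:1, Jon:2, Leo:1, Miro:2, Mona:1, Nora:2, Quinn:2, Ravi:1, Rhea:2.
Sum = 1 + 2 + 2 + 1 + 2 + 1 + 2 + 1 + 2 + 2 + 1 + 2 = 19.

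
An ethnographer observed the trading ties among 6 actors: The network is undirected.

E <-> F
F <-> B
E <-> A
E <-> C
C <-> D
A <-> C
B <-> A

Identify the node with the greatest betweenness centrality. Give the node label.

Unnormalized betweenness of each node: A:5/2, B:1/2, C:4, D:0, E:5/2, F:1/2.
C has the largest value, 4, making it the main broker — the node through which the most shortest paths run.

C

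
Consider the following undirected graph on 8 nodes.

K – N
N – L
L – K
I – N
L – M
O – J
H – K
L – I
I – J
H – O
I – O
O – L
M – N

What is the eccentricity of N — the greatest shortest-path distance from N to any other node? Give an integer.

Distances from N: H:2, I:1, J:2, K:1, L:1, M:1, O:2.
The largest is 2 (to H, O, and J), so the eccentricity of N is 2.

2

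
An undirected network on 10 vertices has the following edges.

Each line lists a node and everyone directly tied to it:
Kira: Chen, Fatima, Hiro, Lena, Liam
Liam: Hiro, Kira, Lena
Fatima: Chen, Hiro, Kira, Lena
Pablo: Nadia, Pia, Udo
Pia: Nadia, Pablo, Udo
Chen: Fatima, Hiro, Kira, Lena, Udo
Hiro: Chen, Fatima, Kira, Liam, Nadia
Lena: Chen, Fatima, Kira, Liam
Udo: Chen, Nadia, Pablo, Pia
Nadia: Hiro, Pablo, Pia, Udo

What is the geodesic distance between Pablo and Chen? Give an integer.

One shortest route is Pablo – Udo – Chen, which uses 2 edges, and Pablo and Chen are not directly tied, so nothing shorter exists. So d(Pablo,Chen) = 2.

2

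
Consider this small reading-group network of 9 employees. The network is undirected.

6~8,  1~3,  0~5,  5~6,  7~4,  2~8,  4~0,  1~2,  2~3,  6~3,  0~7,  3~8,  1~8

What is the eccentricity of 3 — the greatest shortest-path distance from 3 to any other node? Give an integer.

Distances from 3: 0:3, 1:1, 2:1, 4:4, 5:2, 6:1, 7:4, 8:1.
The largest is 4 (to 7 and 4), so the eccentricity of 3 is 4.

4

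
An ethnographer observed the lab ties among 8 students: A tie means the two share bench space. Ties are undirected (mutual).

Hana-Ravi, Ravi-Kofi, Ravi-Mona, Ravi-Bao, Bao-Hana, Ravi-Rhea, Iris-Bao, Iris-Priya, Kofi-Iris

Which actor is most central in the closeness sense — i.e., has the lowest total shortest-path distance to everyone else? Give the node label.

Ravi

Farness (sum of distances to all others) for each node — Bao:11, Hana:13, Iris:13, Kofi:12, Mona:16, Priya:19, Ravi:10, Rhea:16.
The smallest farness is 10, for Ravi, so Ravi has the highest closeness.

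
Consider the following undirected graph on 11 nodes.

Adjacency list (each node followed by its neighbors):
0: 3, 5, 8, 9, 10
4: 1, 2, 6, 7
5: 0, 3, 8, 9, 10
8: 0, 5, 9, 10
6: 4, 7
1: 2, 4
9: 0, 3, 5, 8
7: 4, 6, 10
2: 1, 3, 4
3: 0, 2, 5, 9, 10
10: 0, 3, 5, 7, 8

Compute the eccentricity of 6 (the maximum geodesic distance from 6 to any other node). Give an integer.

4

Distances from 6: 0:3, 1:2, 2:2, 3:3, 4:1, 5:3, 7:1, 8:3, 9:4, 10:2.
The largest is 4 (to 9), so the eccentricity of 6 is 4.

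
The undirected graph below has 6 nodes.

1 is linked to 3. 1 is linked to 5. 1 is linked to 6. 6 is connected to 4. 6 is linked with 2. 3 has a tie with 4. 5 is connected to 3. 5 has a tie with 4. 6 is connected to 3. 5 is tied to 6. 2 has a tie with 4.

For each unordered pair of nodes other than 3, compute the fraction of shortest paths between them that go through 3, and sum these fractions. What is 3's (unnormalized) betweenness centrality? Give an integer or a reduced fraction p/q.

Pairs whose geodesics pass through 3 — 1–4: 1/3.
All other pairs contribute 0.
Summing the contributions gives betweenness(3) = 1/3.

1/3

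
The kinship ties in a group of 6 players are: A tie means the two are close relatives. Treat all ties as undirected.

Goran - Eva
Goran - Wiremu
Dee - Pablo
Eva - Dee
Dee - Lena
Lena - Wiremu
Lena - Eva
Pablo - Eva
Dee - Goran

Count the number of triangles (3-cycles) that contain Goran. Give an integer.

1

Goran's neighbors: Dee, Eva, and Wiremu.
Neighbor pairs that are themselves tied: Goran–Dee–Eva. Each forms one triangle with Goran, for 1 in total.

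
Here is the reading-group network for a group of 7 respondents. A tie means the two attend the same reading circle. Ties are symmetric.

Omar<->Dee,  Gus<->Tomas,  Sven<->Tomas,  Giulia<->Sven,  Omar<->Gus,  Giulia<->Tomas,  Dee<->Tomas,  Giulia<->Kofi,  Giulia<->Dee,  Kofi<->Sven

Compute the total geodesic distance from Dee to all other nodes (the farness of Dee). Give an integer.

Distances from Dee: Giulia:1, Gus:2, Kofi:2, Omar:1, Sven:2, Tomas:1.
Sum = 1 + 2 + 2 + 1 + 2 + 1 = 9.

9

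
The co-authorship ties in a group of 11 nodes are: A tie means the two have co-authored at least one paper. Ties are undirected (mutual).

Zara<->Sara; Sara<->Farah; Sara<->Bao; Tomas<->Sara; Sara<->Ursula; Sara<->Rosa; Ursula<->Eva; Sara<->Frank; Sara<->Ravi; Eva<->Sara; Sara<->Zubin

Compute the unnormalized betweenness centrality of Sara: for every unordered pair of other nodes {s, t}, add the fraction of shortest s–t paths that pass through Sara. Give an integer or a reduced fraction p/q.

Pairs whose geodesics pass through Sara — Rosa–Bao: 1; Rosa–Zara: 1; Rosa–Farah: 1; Rosa–Frank: 1; Rosa–Ursula: 1; Rosa–Tomas: 1; Rosa–Zubin: 1; Rosa–Eva: 1; Rosa–Ravi: 1; Bao–Zara: 1; Bao–Farah: 1; Bao–Frank: 1; Bao–Ursula: 1; Bao–Tomas: 1 … (+30 more pairs).
All other pairs contribute 0.
Summing the contributions gives betweenness(Sara) = 44.

44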